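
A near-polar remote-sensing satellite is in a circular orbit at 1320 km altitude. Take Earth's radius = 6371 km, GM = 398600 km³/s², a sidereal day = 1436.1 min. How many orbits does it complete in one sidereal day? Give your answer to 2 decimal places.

Semi-major axis a = 6371 + 1320 = 7691 km. Period T = 2π√(a³/μ) = 2π√(7691³/398600) = 6712.5 s = 111.88 min.
Orbits per sidereal day = 86166 / 6712.5 = 12.837.

12.84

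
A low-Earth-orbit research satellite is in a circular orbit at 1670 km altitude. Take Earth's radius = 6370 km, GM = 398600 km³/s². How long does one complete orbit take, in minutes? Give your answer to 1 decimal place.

119.6 min

Semi-major axis a = 6370 + 1670 = 8040 km. Period T = 2π√(a³/μ) = 2π√(8040³/398600) = 7174.6 s = 119.58 min.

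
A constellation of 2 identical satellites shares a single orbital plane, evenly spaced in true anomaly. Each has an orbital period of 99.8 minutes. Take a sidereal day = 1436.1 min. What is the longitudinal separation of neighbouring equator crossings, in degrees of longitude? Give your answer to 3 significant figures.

T = 99.8 min = 5988.0 s.
Single-satellite node shift = (5988.0/86166) × 360° = 25.02°.
With 2 satellites evenly phased, successive equator crossings are 25.02/2 = 12.509° apart.

12.5°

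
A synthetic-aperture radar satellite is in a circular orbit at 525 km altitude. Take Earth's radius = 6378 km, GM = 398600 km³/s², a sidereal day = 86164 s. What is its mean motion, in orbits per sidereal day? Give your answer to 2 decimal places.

15.10

Semi-major axis a = 6378 + 525 = 6903 km. Period T = 2π√(a³/μ) = 2π√(6903³/398600) = 5707.8 s = 95.13 min.
Orbits per sidereal day = 86164 / 5707.8 = 15.096.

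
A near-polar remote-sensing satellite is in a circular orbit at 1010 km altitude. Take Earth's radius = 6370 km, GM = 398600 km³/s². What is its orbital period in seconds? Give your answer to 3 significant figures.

6310 seconds

Semi-major axis a = 6370 + 1010 = 7380 km. Period T = 2π√(a³/μ) = 2π√(7380³/398600) = 6309.5 s = 105.16 min.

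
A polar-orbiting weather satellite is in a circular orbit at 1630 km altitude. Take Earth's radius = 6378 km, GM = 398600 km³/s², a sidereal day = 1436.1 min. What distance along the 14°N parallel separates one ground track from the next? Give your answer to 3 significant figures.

Semi-major axis a = 6378 + 1630 = 8008 km. Period T = 2π√(a³/μ) = 2π√(8008³/398600) = 7131.8 s = 118.86 min.
Node shift per orbit = (7131.8/86166) × 360° = 29.80°.
Equatorial spacing = 29.80 × 111.3 km/° = 3317 km.
At 14° latitude, spacing = 3317 × cos(14°) = 3218 km.

3220 km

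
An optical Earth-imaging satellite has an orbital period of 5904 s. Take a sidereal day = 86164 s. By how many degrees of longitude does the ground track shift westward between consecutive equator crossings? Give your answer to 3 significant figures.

During one orbit Earth rotates (5904.0 / 86164) × 360° = 24.67°.

24.7°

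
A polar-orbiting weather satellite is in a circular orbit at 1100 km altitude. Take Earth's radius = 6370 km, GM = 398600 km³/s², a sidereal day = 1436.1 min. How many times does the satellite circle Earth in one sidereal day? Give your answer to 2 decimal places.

Semi-major axis a = 6370 + 1100 = 7470 km. Period T = 2π√(a³/μ) = 2π√(7470³/398600) = 6425.3 s = 107.09 min.
Orbits per sidereal day = 86166 / 6425.3 = 13.410.

13.41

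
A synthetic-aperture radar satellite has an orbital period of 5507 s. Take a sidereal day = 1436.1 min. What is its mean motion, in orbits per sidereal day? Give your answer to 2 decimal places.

Orbits per sidereal day = 86166 / 5507.0 = 15.647.

15.65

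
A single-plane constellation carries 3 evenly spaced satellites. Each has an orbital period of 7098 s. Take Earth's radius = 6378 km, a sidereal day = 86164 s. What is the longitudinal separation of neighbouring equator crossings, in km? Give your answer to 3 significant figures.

Single-satellite node shift = (7098.0/86164) × 360° = 29.66°.
With 3 satellites evenly phased, successive equator crossings are 29.66/3 = 9.885° apart.
That is 9.885 × 111.3 = 1100 km at the equator.

1100 km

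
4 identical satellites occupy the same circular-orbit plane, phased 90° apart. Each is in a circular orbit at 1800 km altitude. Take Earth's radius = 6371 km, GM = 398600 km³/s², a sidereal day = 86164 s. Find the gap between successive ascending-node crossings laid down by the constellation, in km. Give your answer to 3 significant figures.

854 km

Semi-major axis a = 6371 + 1800 = 8171 km. Period T = 2π√(a³/μ) = 2π√(8171³/398600) = 7350.6 s = 122.51 min.
Single-satellite node shift = (7350.6/86164) × 360° = 30.71°.
With 4 satellites evenly phased, successive equator crossings are 30.71/4 = 7.678° apart.
That is 7.678 × 111.2 = 854 km at the equator.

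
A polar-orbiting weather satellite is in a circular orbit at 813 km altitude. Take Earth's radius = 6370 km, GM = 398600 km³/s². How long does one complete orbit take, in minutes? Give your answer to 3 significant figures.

Semi-major axis a = 6370 + 813 = 7183 km. Period T = 2π√(a³/μ) = 2π√(7183³/398600) = 6058.6 s = 100.98 min.

101 min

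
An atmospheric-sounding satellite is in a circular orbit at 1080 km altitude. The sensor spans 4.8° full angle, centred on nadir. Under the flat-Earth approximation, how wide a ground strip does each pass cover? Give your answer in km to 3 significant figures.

Half-angle = 4.8°/2 = 2.4°.
Swath width ≈ 2h·tan(θ/2) = 2 × 1080 × tan(2.4°) = 90.5 km.

90.5 km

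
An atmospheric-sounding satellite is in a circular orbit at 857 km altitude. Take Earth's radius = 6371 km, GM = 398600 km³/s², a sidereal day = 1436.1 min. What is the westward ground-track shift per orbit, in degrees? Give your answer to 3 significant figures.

25.6°

Semi-major axis a = 6371 + 857 = 7228 km. Period T = 2π√(a³/μ) = 2π√(7228³/398600) = 6115.6 s = 101.93 min.
During one orbit Earth rotates (6115.6 / 86166) × 360° = 25.55°.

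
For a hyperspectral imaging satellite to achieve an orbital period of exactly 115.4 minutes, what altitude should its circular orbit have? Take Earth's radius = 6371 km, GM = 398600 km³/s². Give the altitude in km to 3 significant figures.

T = 115.4 min = 6924.0 s.
From T = 2π√(a³/μ): a = (μ T²/4π²)^(1/3) = (398600 × 6924.0² / 4π²)^(1/3) = 7852 km.
Altitude h = a − R = 7852 − 6371 = 1481 km.

1480 km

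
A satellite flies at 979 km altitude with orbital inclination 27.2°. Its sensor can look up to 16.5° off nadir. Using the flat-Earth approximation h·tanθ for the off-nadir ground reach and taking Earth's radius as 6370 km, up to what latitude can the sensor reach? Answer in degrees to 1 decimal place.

29.8°

For a prograde orbit the ground track reaches latitude ±i = ±27.2°.
Sensor half-swath on the ground ≈ 979·tan(16.5°) = 290 km = 2.61° of latitude.
Maximum observable latitude ≈ 27.2 + 2.61 = 29.8°.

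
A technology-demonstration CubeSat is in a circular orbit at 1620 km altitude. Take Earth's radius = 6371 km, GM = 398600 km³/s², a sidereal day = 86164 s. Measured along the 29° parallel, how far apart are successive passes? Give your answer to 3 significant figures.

Semi-major axis a = 6371 + 1620 = 7991 km. Period T = 2π√(a³/μ) = 2π√(7991³/398600) = 7109.1 s = 118.48 min.
Node shift per orbit = (7109.1/86164) × 360° = 29.70°.
Equatorial spacing = 29.70 × 111.2 km/° = 3303 km.
At 29° latitude, spacing = 3303 × cos(29°) = 2889 km.

2890 km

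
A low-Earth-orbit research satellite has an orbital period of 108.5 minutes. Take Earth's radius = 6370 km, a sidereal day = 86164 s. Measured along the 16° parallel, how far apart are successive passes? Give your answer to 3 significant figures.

T = 108.5 min = 6510.0 s.
Node shift per orbit = (6510.0/86164) × 360° = 27.20°.
Equatorial spacing = 27.20 × 111.2 km/° = 3024 km.
At 16° latitude, spacing = 3024 × cos(16°) = 2907 km.

2910 km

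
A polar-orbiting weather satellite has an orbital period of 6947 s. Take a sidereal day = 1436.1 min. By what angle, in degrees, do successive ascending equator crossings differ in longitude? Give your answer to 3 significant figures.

29.0°

During one orbit Earth rotates (6947.0 / 86166) × 360° = 29.02°.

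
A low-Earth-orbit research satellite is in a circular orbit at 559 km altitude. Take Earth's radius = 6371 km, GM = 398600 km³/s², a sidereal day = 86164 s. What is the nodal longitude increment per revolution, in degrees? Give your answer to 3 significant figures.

24.0°

Semi-major axis a = 6371 + 559 = 6930 km. Period T = 2π√(a³/μ) = 2π√(6930³/398600) = 5741.3 s = 95.69 min.
During one orbit Earth rotates (5741.3 / 86164) × 360° = 23.99°.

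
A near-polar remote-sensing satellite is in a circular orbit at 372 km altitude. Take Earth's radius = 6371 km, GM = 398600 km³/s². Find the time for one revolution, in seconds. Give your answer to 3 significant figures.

5510 seconds

Semi-major axis a = 6371 + 372 = 6743 km. Period T = 2π√(a³/μ) = 2π√(6743³/398600) = 5510.5 s = 91.84 min.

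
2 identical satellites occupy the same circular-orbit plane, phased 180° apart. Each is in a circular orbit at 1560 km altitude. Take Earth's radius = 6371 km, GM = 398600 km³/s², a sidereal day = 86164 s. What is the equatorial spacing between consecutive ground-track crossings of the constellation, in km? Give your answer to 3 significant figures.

1630 km

Semi-major axis a = 6371 + 1560 = 7931 km. Period T = 2π√(a³/μ) = 2π√(7931³/398600) = 7029.2 s = 117.15 min.
Single-satellite node shift = (7029.2/86164) × 360° = 29.37°.
With 2 satellites evenly phased, successive equator crossings are 29.37/2 = 14.684° apart.
That is 14.684 × 111.2 = 1633 km at the equator.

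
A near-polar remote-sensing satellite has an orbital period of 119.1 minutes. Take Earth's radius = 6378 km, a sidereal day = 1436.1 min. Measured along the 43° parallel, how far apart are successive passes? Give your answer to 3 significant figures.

T = 119.1 min = 7146.0 s.
Node shift per orbit = (7146.0/86166) × 360° = 29.86°.
Equatorial spacing = 29.86 × 111.3 km/° = 3323 km.
At 43° latitude, spacing = 3323 × cos(43°) = 2431 km.

2430 km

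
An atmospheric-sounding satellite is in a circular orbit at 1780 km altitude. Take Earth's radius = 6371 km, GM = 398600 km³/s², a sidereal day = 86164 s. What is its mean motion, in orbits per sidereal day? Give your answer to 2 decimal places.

Semi-major axis a = 6371 + 1780 = 8151 km. Period T = 2π√(a³/μ) = 2π√(8151³/398600) = 7323.6 s = 122.06 min.
Orbits per sidereal day = 86164 / 7323.6 = 11.765.

11.77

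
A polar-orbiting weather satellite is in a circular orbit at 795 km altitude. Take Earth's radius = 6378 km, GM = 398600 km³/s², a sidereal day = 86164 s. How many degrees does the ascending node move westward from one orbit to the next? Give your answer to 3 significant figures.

25.3°

Semi-major axis a = 6378 + 795 = 7173 km. Period T = 2π√(a³/μ) = 2π√(7173³/398600) = 6045.9 s = 100.77 min.
During one orbit Earth rotates (6045.9 / 86164) × 360° = 25.26°.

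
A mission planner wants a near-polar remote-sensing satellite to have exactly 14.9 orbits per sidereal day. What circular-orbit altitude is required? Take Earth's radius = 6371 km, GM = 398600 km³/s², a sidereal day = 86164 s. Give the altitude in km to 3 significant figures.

592 km

Required period T = 86164 / 14.9 = 5782.8 s.
From T = 2π√(a³/μ): a = (μ T²/4π²)^(1/3) = (398600 × 5782.8² / 4π²)^(1/3) = 6963 km.
Altitude h = a − R = 6963 − 6371 = 592 km.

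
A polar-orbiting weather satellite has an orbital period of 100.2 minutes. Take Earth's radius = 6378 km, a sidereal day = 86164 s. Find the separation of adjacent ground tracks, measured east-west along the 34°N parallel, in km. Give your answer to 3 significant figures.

T = 100.2 min = 6012.0 s.
Node shift per orbit = (6012.0/86164) × 360° = 25.12°.
Equatorial spacing = 25.12 × 111.3 km/° = 2796 km.
At 34° latitude, spacing = 2796 × cos(34°) = 2318 km.

2320 km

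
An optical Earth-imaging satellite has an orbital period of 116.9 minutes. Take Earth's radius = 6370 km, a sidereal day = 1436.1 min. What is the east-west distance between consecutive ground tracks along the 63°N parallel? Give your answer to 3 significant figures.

1480 km

T = 116.9 min = 7014.0 s.
Node shift per orbit = (7014.0/86166) × 360° = 29.30°.
Equatorial spacing = 29.30 × 111.2 km/° = 3258 km.
At 63° latitude, spacing = 3258 × cos(63°) = 1479 km.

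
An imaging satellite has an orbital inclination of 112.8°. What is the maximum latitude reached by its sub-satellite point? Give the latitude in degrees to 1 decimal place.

67.2°

Retrograde orbit: the ground track reaches ±(180° − i) = ±(180 − 112.8) = ±67.2°.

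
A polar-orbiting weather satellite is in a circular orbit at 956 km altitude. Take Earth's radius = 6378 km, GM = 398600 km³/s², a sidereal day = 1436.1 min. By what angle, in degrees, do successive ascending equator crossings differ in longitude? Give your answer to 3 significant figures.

26.1°

Semi-major axis a = 6378 + 956 = 7334 km. Period T = 2π√(a³/μ) = 2π√(7334³/398600) = 6250.6 s = 104.18 min.
During one orbit Earth rotates (6250.6 / 86166) × 360° = 26.11°.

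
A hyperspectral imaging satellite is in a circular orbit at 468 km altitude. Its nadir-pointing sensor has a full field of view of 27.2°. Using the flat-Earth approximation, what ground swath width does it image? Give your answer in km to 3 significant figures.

226 km

Half-angle = 27.2°/2 = 13.6°.
Swath width ≈ 2h·tan(θ/2) = 2 × 468 × tan(13.6°) = 226.4 km.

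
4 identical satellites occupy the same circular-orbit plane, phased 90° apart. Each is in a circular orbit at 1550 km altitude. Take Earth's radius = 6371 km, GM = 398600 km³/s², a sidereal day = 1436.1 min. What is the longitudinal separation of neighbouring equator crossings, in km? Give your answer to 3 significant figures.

Semi-major axis a = 6371 + 1550 = 7921 km. Period T = 2π√(a³/μ) = 2π√(7921³/398600) = 7015.9 s = 116.93 min.
Single-satellite node shift = (7015.9/86166) × 360° = 29.31°.
With 4 satellites evenly phased, successive equator crossings are 29.31/4 = 7.328° apart.
That is 7.328 × 111.2 = 815 km at the equator.

815 km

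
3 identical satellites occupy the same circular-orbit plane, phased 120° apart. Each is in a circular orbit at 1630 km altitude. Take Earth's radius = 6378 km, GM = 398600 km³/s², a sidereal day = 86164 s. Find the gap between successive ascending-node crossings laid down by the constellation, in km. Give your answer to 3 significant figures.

1110 km

Semi-major axis a = 6378 + 1630 = 8008 km. Period T = 2π√(a³/μ) = 2π√(8008³/398600) = 7131.8 s = 118.86 min.
Single-satellite node shift = (7131.8/86164) × 360° = 29.80°.
With 3 satellites evenly phased, successive equator crossings are 29.80/3 = 9.932° apart.
That is 9.932 × 111.3 = 1106 km at the equator.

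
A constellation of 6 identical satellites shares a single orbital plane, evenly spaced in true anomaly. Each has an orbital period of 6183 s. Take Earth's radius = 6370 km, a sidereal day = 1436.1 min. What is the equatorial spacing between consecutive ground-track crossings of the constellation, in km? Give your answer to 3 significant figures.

479 km

Single-satellite node shift = (6183.0/86166) × 360° = 25.83°.
With 6 satellites evenly phased, successive equator crossings are 25.83/6 = 4.305° apart.
That is 4.305 × 111.2 = 479 km at the equator.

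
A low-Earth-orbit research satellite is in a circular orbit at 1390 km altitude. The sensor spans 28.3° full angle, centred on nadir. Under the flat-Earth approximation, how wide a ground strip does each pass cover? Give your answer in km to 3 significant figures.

Half-angle = 28.3°/2 = 14.15°.
Swath width ≈ 2h·tan(θ/2) = 2 × 1390 × tan(14.15°) = 700.9 km.

701 km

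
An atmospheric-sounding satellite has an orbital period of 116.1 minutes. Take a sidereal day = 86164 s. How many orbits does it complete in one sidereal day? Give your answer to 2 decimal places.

T = 116.1 min = 6966.0 s.
Orbits per sidereal day = 86164 / 6966.0 = 12.369.

12.37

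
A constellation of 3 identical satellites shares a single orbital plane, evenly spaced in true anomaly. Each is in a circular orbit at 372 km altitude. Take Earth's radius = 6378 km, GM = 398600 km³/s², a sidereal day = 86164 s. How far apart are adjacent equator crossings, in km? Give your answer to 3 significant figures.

Semi-major axis a = 6378 + 372 = 6750 km. Period T = 2π√(a³/μ) = 2π√(6750³/398600) = 5519.1 s = 91.98 min.
Single-satellite node shift = (5519.1/86164) × 360° = 23.06°.
With 3 satellites evenly phased, successive equator crossings are 23.06/3 = 7.686° apart.
That is 7.686 × 111.3 = 856 km at the equator.

856 km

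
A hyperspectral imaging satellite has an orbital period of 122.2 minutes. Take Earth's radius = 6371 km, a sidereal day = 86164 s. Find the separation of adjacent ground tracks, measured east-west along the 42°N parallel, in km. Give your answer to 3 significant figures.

T = 122.2 min = 7332.0 s.
Node shift per orbit = (7332.0/86164) × 360° = 30.63°.
Equatorial spacing = 30.63 × 111.2 km/° = 3406 km.
At 42° latitude, spacing = 3406 × cos(42°) = 2531 km.

2530 km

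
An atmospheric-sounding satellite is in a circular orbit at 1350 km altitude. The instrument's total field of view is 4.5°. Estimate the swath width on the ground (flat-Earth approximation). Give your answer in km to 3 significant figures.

Half-angle = 4.5°/2 = 2.25°.
Swath width ≈ 2h·tan(θ/2) = 2 × 1350 × tan(2.25°) = 106.1 km.

106 km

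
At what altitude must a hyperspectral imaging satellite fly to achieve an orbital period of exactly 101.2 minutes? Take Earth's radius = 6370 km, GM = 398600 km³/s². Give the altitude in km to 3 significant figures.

T = 101.2 min = 6072.0 s.
From T = 2π√(a³/μ): a = (μ T²/4π²)^(1/3) = (398600 × 6072.0² / 4π²)^(1/3) = 7194 km.
Altitude h = a − R = 7194 − 6370 = 824 km.

824 km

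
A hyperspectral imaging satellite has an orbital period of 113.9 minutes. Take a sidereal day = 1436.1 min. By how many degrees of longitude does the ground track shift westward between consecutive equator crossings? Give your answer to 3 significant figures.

T = 113.9 min = 6834.0 s.
During one orbit Earth rotates (6834.0 / 86166) × 360° = 28.55°.

28.6°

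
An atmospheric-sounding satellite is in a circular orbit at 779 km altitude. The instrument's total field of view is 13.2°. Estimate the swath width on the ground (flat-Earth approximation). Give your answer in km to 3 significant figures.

180 km

Half-angle = 13.2°/2 = 6.6°.
Swath width ≈ 2h·tan(θ/2) = 2 × 779 × tan(6.6°) = 180.3 km.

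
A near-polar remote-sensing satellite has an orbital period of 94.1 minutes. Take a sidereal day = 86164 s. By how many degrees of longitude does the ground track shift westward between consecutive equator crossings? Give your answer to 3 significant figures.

T = 94.1 min = 5646.0 s.
During one orbit Earth rotates (5646.0 / 86164) × 360° = 23.59°.

23.6°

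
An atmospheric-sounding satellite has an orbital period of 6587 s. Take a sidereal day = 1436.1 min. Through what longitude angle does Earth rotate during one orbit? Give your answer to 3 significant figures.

27.5°

During one orbit Earth rotates (6587.0 / 86166) × 360° = 27.52°.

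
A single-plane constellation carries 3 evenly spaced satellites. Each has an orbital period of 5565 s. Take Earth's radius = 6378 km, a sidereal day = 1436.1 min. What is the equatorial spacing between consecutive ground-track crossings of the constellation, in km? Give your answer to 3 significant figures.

863 km

Single-satellite node shift = (5565.0/86166) × 360° = 23.25°.
With 3 satellites evenly phased, successive equator crossings are 23.25/3 = 7.750° apart.
That is 7.750 × 111.3 = 863 km at the equator.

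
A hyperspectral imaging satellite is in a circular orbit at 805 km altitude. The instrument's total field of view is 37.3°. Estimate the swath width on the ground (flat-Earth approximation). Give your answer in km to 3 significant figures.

543 km

Half-angle = 37.3°/2 = 18.65°.
Swath width ≈ 2h·tan(θ/2) = 2 × 805 × tan(18.65°) = 543.4 km.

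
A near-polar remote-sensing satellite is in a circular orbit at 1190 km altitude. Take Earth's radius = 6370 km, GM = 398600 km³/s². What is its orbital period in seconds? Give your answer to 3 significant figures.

6540 seconds

Semi-major axis a = 6370 + 1190 = 7560 km. Period T = 2π√(a³/μ) = 2π√(7560³/398600) = 6541.7 s = 109.03 min.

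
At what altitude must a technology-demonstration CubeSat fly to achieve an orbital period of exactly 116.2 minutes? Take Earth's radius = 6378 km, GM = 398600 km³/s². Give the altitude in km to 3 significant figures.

T = 116.2 min = 6972.0 s.
From T = 2π√(a³/μ): a = (μ T²/4π²)^(1/3) = (398600 × 6972.0² / 4π²)^(1/3) = 7888 km.
Altitude h = a − R = 7888 − 6378 = 1510 km.

1510 km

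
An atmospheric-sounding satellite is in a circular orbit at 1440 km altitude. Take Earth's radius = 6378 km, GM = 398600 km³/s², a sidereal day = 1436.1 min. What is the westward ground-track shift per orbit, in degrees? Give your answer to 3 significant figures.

Semi-major axis a = 6378 + 1440 = 7818 km. Period T = 2π√(a³/μ) = 2π√(7818³/398600) = 6879.5 s = 114.66 min.
During one orbit Earth rotates (6879.5 / 86166) × 360° = 28.74°.

28.7°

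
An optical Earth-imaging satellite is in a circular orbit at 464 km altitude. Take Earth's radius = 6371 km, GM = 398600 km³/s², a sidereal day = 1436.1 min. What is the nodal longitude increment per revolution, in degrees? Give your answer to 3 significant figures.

23.5°

Semi-major axis a = 6371 + 464 = 6835 km. Period T = 2π√(a³/μ) = 2π√(6835³/398600) = 5623.7 s = 93.73 min.
During one orbit Earth rotates (5623.7 / 86166) × 360° = 23.50°.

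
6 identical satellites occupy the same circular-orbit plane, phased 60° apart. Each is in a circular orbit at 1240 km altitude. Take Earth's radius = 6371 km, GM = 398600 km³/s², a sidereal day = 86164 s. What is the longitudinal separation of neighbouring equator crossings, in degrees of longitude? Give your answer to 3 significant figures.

Semi-major axis a = 6371 + 1240 = 7611 km. Period T = 2π√(a³/μ) = 2π√(7611³/398600) = 6608.1 s = 110.13 min.
Single-satellite node shift = (6608.1/86164) × 360° = 27.61°.
With 6 satellites evenly phased, successive equator crossings are 27.61/6 = 4.601° apart.

4.60°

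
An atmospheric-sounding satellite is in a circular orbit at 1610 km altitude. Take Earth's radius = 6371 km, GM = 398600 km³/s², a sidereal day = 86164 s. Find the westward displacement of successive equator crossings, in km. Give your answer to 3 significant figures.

Semi-major axis a = 6371 + 1610 = 7981 km. Period T = 2π√(a³/μ) = 2π√(7981³/398600) = 7095.7 s = 118.26 min.
During one orbit Earth rotates (7095.7 / 86164) × 360° = 29.65°.
At the equator that is 29.65° × (2π·6371/360) km/° = 29.65 × 111.2 = 3297 km.

3300 km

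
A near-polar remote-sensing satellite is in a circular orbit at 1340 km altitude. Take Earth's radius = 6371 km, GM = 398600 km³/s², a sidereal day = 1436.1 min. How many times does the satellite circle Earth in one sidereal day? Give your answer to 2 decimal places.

Semi-major axis a = 6371 + 1340 = 7711 km. Period T = 2π√(a³/μ) = 2π√(7711³/398600) = 6738.7 s = 112.31 min.
Orbits per sidereal day = 86166 / 6738.7 = 12.787.

12.79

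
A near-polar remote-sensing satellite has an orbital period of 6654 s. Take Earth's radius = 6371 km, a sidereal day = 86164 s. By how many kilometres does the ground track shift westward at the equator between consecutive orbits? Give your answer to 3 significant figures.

3090 km

During one orbit Earth rotates (6654.0 / 86164) × 360° = 27.80°.
At the equator that is 27.80° × (2π·6371/360) km/° = 27.80 × 111.2 = 3091 km.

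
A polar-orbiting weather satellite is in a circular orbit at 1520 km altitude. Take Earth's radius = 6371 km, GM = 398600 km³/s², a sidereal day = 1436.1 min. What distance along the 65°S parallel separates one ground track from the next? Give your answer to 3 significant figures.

Semi-major axis a = 6371 + 1520 = 7891 km. Period T = 2π√(a³/μ) = 2π√(7891³/398600) = 6976.0 s = 116.27 min.
Node shift per orbit = (6976.0/86166) × 360° = 29.15°.
Equatorial spacing = 29.15 × 111.2 km/° = 3241 km.
At 65° latitude, spacing = 3241 × cos(65°) = 1370 km.

1370 km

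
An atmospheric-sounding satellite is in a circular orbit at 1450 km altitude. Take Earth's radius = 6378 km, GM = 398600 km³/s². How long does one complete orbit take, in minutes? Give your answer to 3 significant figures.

Semi-major axis a = 6378 + 1450 = 7828 km. Period T = 2π√(a³/μ) = 2π√(7828³/398600) = 6892.7 s = 114.88 min.

115 min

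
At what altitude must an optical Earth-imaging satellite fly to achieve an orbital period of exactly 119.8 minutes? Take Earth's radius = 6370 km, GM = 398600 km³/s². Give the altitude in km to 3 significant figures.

1680 km

T = 119.8 min = 7188.0 s.
From T = 2π√(a³/μ): a = (μ T²/4π²)^(1/3) = (398600 × 7188.0² / 4π²)^(1/3) = 8050 km.
Altitude h = a − R = 8050 − 6370 = 1680 km.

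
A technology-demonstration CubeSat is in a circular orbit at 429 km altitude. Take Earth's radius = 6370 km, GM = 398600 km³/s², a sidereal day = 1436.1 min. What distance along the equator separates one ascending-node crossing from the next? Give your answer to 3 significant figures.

2590 km

Semi-major axis a = 6370 + 429 = 6799 km. Period T = 2π√(a³/μ) = 2π√(6799³/398600) = 5579.3 s = 92.99 min.
During one orbit Earth rotates (5579.3 / 86166) × 360° = 23.31°.
At the equator that is 23.31° × (2π·6370/360) km/° = 23.31 × 111.2 = 2592 km.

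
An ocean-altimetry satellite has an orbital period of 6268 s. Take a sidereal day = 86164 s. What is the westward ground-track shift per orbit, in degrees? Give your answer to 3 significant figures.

26.2°

During one orbit Earth rotates (6268.0 / 86164) × 360° = 26.19°.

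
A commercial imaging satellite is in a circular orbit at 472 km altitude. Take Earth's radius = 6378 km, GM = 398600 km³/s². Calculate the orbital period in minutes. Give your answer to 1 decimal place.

Semi-major axis a = 6378 + 472 = 6850 km. Period T = 2π√(a³/μ) = 2π√(6850³/398600) = 5642.2 s = 94.04 min.

94.0 min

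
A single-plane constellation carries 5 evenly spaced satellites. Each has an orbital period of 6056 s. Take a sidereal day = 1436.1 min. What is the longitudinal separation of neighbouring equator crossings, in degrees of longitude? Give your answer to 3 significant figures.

5.06°

Single-satellite node shift = (6056.0/86166) × 360° = 25.30°.
With 5 satellites evenly phased, successive equator crossings are 25.30/5 = 5.060° apart.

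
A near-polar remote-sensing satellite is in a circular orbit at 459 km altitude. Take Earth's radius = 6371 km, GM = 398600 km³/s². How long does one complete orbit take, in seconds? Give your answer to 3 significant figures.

5620 seconds

Semi-major axis a = 6371 + 459 = 6830 km. Period T = 2π√(a³/μ) = 2π√(6830³/398600) = 5617.5 s = 93.62 min.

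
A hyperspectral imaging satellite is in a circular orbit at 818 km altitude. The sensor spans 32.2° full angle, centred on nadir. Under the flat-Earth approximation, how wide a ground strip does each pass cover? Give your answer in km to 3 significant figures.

Half-angle = 32.2°/2 = 16.1°.
Swath width ≈ 2h·tan(θ/2) = 2 × 818 × tan(16.1°) = 472.2 km.

472 km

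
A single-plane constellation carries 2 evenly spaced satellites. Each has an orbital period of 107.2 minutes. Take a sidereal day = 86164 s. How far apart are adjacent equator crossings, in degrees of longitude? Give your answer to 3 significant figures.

13.4°

T = 107.2 min = 6432.0 s.
Single-satellite node shift = (6432.0/86164) × 360° = 26.87°.
With 2 satellites evenly phased, successive equator crossings are 26.87/2 = 13.437° apart.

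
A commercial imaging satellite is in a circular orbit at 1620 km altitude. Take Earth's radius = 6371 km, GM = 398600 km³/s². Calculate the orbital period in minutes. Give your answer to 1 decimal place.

118.5 min

Semi-major axis a = 6371 + 1620 = 7991 km. Period T = 2π√(a³/μ) = 2π√(7991³/398600) = 7109.1 s = 118.48 min.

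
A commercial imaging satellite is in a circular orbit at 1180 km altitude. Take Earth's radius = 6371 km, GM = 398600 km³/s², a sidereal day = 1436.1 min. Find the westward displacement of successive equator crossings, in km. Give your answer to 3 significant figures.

3030 km

Semi-major axis a = 6371 + 1180 = 7551 km. Period T = 2π√(a³/μ) = 2π√(7551³/398600) = 6530.1 s = 108.83 min.
During one orbit Earth rotates (6530.1 / 86166) × 360° = 27.28°.
At the equator that is 27.28° × (2π·6371/360) km/° = 27.28 × 111.2 = 3034 km.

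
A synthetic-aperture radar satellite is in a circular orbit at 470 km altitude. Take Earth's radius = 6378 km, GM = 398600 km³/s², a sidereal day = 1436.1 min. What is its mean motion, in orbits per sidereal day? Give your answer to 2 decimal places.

15.28

Semi-major axis a = 6378 + 470 = 6848 km. Period T = 2π√(a³/μ) = 2π√(6848³/398600) = 5639.7 s = 94.00 min.
Orbits per sidereal day = 86166 / 5639.7 = 15.278.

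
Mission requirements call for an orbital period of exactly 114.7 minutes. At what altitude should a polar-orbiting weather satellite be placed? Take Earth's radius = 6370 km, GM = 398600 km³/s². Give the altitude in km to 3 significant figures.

T = 114.7 min = 6882.0 s.
From T = 2π√(a³/μ): a = (μ T²/4π²)^(1/3) = (398600 × 6882.0² / 4π²)^(1/3) = 7820 km.
Altitude h = a − R = 7820 − 6370 = 1450 km.

1450 km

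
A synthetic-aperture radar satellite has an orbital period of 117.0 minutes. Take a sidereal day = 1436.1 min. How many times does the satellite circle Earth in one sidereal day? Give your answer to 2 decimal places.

12.27

T = 117.0 min = 7020.0 s.
Orbits per sidereal day = 86166 / 7020.0 = 12.274.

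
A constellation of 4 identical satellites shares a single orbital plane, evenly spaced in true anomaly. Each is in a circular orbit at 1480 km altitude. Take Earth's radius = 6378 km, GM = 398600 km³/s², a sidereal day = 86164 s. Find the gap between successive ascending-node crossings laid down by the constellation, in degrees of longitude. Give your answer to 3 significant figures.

Semi-major axis a = 6378 + 1480 = 7858 km. Period T = 2π√(a³/μ) = 2π√(7858³/398600) = 6932.3 s = 115.54 min.
Single-satellite node shift = (6932.3/86164) × 360° = 28.96°.
With 4 satellites evenly phased, successive equator crossings are 28.96/4 = 7.241° apart.

7.24°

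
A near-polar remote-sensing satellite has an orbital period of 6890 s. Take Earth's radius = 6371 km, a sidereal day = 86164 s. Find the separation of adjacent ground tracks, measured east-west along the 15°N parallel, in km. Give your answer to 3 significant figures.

3090 km

Node shift per orbit = (6890.0/86164) × 360° = 28.79°.
Equatorial spacing = 28.79 × 111.2 km/° = 3201 km.
At 15° latitude, spacing = 3201 × cos(15°) = 3092 km.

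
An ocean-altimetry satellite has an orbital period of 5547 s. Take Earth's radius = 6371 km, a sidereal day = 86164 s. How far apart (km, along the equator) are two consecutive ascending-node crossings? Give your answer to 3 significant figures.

2580 km

During one orbit Earth rotates (5547.0 / 86164) × 360° = 23.18°.
At the equator that is 23.18° × (2π·6371/360) km/° = 23.18 × 111.2 = 2577 km.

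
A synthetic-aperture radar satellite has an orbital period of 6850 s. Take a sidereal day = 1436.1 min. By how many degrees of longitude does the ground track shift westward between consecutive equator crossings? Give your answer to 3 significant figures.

During one orbit Earth rotates (6850.0 / 86166) × 360° = 28.62°.

28.6°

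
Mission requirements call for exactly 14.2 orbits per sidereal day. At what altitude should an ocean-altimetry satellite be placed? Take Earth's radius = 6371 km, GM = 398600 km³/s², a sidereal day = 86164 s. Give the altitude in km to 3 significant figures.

819 km

Required period T = 86164 / 14.2 = 6067.9 s.
From T = 2π√(a³/μ): a = (μ T²/4π²)^(1/3) = (398600 × 6067.9² / 4π²)^(1/3) = 7190 km.
Altitude h = a − R = 7190 − 6371 = 819 km.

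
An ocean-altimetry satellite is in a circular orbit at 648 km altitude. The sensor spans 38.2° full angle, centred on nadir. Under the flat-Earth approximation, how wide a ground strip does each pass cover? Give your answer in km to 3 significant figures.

449 km

Half-angle = 38.2°/2 = 19.1°.
Swath width ≈ 2h·tan(θ/2) = 2 × 648 × tan(19.1°) = 448.8 km.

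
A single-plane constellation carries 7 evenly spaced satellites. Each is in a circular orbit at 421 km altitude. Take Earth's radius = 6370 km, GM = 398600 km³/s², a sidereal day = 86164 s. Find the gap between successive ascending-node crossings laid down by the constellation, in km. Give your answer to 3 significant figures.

Semi-major axis a = 6370 + 421 = 6791 km. Period T = 2π√(a³/μ) = 2π√(6791³/398600) = 5569.4 s = 92.82 min.
Single-satellite node shift = (5569.4/86164) × 360° = 23.27°.
With 7 satellites evenly phased, successive equator crossings are 23.27/7 = 3.324° apart.
That is 3.324 × 111.2 = 370 km at the equator.

370 km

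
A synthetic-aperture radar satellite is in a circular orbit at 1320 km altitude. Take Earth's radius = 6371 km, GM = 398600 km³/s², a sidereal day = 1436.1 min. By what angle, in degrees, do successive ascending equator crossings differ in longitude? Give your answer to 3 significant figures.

28.0°

Semi-major axis a = 6371 + 1320 = 7691 km. Period T = 2π√(a³/μ) = 2π√(7691³/398600) = 6712.5 s = 111.88 min.
During one orbit Earth rotates (6712.5 / 86166) × 360° = 28.04°.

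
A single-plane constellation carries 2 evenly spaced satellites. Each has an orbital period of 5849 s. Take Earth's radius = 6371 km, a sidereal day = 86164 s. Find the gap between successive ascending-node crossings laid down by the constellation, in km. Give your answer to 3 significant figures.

Single-satellite node shift = (5849.0/86164) × 360° = 24.44°.
With 2 satellites evenly phased, successive equator crossings are 24.44/2 = 12.219° apart.
That is 12.219 × 111.2 = 1359 km at the equator.

1360 km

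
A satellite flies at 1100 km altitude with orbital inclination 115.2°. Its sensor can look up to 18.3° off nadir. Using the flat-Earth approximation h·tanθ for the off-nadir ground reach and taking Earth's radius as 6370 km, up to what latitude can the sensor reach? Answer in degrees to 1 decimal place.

Retrograde orbit: the ground track reaches ±(180° − i) = ±(180 − 115.2) = ±64.8°.
Sensor half-swath on the ground ≈ 1100·tan(18.3°) = 364 km = 3.27° of latitude.
Maximum observable latitude ≈ 64.8 + 3.27 = 68.1°.

68.1°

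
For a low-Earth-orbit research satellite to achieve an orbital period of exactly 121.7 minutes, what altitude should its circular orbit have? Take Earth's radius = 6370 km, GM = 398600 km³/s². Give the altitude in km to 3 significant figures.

1760 km

T = 121.7 min = 7302.0 s.
From T = 2π√(a³/μ): a = (μ T²/4π²)^(1/3) = (398600 × 7302.0² / 4π²)^(1/3) = 8135 km.
Altitude h = a − R = 8135 − 6370 = 1765 km.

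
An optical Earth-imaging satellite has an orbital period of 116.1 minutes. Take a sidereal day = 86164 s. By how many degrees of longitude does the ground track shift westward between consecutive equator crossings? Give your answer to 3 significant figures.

T = 116.1 min = 6966.0 s.
During one orbit Earth rotates (6966.0 / 86164) × 360° = 29.10°.

29.1°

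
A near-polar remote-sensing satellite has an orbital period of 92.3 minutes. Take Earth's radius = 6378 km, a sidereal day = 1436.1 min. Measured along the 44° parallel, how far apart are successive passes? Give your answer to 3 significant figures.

1850 km

T = 92.3 min = 5538.0 s.
Node shift per orbit = (5538.0/86166) × 360° = 23.14°.
Equatorial spacing = 23.14 × 111.3 km/° = 2576 km.
At 44° latitude, spacing = 2576 × cos(44°) = 1853 km.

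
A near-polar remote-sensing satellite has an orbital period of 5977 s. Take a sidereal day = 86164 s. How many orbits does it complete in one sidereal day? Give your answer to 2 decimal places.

14.42

Orbits per sidereal day = 86164 / 5977.0 = 14.416.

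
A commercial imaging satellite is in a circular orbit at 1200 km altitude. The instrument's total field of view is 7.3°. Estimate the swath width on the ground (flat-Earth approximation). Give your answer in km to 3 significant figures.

153 km

Half-angle = 7.3°/2 = 3.65°.
Swath width ≈ 2h·tan(θ/2) = 2 × 1200 × tan(3.65°) = 153.1 km.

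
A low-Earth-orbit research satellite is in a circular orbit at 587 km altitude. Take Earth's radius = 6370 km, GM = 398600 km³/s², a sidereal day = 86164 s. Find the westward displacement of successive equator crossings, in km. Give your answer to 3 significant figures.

Semi-major axis a = 6370 + 587 = 6957 km. Period T = 2π√(a³/μ) = 2π√(6957³/398600) = 5774.9 s = 96.25 min.
During one orbit Earth rotates (5774.9 / 86164) × 360° = 24.13°.
At the equator that is 24.13° × (2π·6370/360) km/° = 24.13 × 111.2 = 2682 km.

2680 km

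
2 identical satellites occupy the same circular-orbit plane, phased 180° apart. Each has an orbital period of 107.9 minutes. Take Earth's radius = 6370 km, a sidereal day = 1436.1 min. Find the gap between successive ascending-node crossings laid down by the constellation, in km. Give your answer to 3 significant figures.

T = 107.9 min = 6474.0 s.
Single-satellite node shift = (6474.0/86166) × 360° = 27.05°.
With 2 satellites evenly phased, successive equator crossings are 27.05/2 = 13.524° apart.
That is 13.524 × 111.2 = 1504 km at the equator.

1500 km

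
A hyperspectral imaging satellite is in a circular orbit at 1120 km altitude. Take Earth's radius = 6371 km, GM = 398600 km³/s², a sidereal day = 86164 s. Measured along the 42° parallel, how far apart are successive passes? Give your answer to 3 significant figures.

2230 km

Semi-major axis a = 6371 + 1120 = 7491 km. Period T = 2π√(a³/μ) = 2π√(7491³/398600) = 6452.4 s = 107.54 min.
Node shift per orbit = (6452.4/86164) × 360° = 26.96°.
Equatorial spacing = 26.96 × 111.2 km/° = 2998 km.
At 42° latitude, spacing = 2998 × cos(42°) = 2228 km.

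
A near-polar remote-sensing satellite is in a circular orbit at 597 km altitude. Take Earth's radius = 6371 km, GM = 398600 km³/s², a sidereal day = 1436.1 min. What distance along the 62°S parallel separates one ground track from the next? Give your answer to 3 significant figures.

1260 km

Semi-major axis a = 6371 + 597 = 6968 km. Period T = 2π√(a³/μ) = 2π√(6968³/398600) = 5788.6 s = 96.48 min.
Node shift per orbit = (5788.6/86166) × 360° = 24.18°.
Equatorial spacing = 24.18 × 111.2 km/° = 2689 km.
At 62° latitude, spacing = 2689 × cos(62°) = 1263 km.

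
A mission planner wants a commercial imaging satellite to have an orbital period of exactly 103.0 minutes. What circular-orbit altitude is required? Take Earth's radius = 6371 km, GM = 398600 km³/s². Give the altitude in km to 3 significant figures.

908 km

T = 103.0 min = 6180.0 s.
From T = 2π√(a³/μ): a = (μ T²/4π²)^(1/3) = (398600 × 6180.0² / 4π²)^(1/3) = 7279 km.
Altitude h = a − R = 7279 − 6371 = 908 km.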